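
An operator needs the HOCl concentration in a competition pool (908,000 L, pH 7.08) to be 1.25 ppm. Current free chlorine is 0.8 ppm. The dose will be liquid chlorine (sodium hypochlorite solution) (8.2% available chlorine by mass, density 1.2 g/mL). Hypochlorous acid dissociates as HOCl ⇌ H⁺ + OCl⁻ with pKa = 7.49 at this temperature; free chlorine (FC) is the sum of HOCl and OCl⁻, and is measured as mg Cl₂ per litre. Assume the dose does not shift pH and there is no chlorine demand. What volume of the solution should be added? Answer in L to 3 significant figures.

8.64 L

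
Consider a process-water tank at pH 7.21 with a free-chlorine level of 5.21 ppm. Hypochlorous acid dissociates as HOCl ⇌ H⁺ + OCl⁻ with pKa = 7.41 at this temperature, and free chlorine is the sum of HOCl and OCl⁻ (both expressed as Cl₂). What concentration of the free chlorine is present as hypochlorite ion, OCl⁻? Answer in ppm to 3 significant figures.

2.02 ppm

[OCl⁻]/[HOCl] = 10^(pH − pKa) = 10^(7.21 − 7.41) = 10^-0.20 = 0.631.
Fraction as HOCl = 1 / (1 + 0.631) = 0.6131.
OCl⁻ = (1 − 0.6131) × 5.21 ppm = 2.016 ppm.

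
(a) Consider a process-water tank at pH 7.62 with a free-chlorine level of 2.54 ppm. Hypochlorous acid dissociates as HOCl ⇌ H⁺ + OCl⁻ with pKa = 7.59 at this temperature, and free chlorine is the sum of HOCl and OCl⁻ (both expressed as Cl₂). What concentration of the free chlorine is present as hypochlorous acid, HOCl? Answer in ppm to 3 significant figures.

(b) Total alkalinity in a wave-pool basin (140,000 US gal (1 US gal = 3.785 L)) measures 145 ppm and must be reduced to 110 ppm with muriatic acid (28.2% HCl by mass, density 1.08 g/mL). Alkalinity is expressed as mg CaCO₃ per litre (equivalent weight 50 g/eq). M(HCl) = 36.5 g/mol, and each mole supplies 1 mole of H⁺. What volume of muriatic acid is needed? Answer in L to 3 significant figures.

(a) 1.23 ppm; (b) 44.5 L

(a) [OCl⁻]/[HOCl] = 10^(pH − pKa) = 10^(7.62 − 7.59) = 10^0.03 = 1.072.
(a) Fraction as HOCl = 1 / (1 + 1.072) = 0.4827.
(a) HOCl = 0.4827 × 2.54 ppm = 1.226 ppm.

(b) Volume: 140,000 US gal × 3.785 L/gal = 529,900 L.
(b) Alkalinity to neutralize: (145 − 110) = 35 mg/L as CaCO₃ × 529,900 L = 18,550 g as CaCO₃.
(b) Equivalents of H⁺ required: 18,550 ÷ 50 g/eq = 370.9 eq = 370.9 mol HCl.
(b) Mass of HCl: 370.9 × 36.5 = 13,540 g.
(b) Mass of 28.2% solution: 13,540 / 0.282 = 48,010 g.
(b) Volume: 48,010 g ÷ 1.08 g/mL = 44,450 mL.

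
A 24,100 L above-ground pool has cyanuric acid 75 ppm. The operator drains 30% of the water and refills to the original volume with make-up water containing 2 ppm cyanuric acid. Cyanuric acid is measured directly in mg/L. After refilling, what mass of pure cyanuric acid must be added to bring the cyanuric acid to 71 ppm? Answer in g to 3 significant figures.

431 g

After draining 30% and refilling: 75 × 0.70 + 2 × 0.30 = 53.1 ppm.
Deficit to target: 71 − 53.1 = 17.9 mg/L.
Mass: 17.9 mg/L × 24,100 L = 431.4 g cyanuric acid.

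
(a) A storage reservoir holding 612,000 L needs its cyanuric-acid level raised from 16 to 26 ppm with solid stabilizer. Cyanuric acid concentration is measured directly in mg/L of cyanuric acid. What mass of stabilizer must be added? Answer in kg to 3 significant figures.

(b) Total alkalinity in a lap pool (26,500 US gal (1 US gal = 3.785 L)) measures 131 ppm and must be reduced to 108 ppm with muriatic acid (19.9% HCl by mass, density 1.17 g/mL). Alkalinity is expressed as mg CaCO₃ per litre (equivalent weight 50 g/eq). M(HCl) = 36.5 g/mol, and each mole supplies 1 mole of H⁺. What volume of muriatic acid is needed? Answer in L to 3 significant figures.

(a) 6.12 kg; (b) 7.23 L

(a) CYA to add: (26 − 16) = 10 mg/L × 612,000 L = 6120 g cyanuric acid.

(b) Volume: 26,500 US gal × 3.785 L/gal = 100,302 L.
(b) Alkalinity to neutralize: (131 − 108) = 23 mg/L as CaCO₃ × 100,302 L = 2307 g as CaCO₃.
(b) Equivalents of H⁺ required: 2307 ÷ 50 g/eq = 46.14 eq = 46.14 mol HCl.
(b) Mass of HCl: 46.14 × 36.5 = 1684 g.
(b) Mass of 19.9% solution: 1684 / 0.199 = 8463 g.
(b) Volume: 8463 g ÷ 1.17 g/mL = 7233 mL.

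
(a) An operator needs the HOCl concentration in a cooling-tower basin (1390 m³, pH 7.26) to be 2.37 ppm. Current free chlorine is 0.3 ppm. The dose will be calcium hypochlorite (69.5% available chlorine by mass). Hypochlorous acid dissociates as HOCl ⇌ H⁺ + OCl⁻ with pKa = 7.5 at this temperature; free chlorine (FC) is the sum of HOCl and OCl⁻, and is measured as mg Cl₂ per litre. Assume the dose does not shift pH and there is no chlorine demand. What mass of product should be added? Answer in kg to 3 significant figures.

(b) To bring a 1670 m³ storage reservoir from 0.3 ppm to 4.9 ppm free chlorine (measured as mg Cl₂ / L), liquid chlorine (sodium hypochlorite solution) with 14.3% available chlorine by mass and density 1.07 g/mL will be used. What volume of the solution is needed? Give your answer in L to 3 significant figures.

(a) 6.87 kg; (b) 50.2 L

(a) Volume: 1390 m³ = 1,390,000 L.
(a) [OCl⁻]/[HOCl] = 10^(pH − pKa) = 10^(7.26 − 7.5) = 0.5754; fraction as HOCl = 1/(1 + 0.5754) = 0.6347.
(a) Free chlorine required for 2.37 ppm HOCl: 2.37 / 0.6347 = 3.734 ppm.
(a) FC to add: 3.734 − 0.3 = 3.434 mg/L as Cl₂.
(a) Cl₂ equivalent: 3.434 mg/L × 1,390,000 L = 4773 g.
(a) Product at 69.5% available Cl: 4773 / 0.695 = 6868 g.

(b) Volume: 1670 m³ = 1,670,000 L.
(b) Chlorine deficit: 4.9 − 0.3 = 4.6 ppm = 4.6 mg/L as Cl₂.
(b) Cl₂ equivalent needed: 4.6 mg/L × 1,670,000 L = 7,682,000 mg = 7682 g.
(b) Product at 14.3% available chlorine: 7682 / 0.143 = 53,720 g.
(b) Volume at density 1.07 g/mL: 53,720 g ÷ 1.07 g/mL = 50,210 mL.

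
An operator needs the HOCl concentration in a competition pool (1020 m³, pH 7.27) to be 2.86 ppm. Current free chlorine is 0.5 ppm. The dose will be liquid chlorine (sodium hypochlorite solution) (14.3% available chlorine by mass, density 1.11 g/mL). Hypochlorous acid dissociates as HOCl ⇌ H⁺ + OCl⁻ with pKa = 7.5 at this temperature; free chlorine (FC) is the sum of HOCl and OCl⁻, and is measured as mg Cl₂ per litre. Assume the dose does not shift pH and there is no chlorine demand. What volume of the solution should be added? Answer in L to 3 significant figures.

26.0 L

Volume: 1020 m³ = 1,020,000 L.
[OCl⁻]/[HOCl] = 10^(pH − pKa) = 10^(7.27 − 7.5) = 0.5888; fraction as HOCl = 1/(1 + 0.5888) = 0.6294.
Free chlorine required for 2.86 ppm HOCl: 2.86 / 0.6294 = 4.544 ppm.
FC to add: 4.544 − 0.5 = 4.044 mg/L as Cl₂.
Cl₂ equivalent: 4.044 mg/L × 1,020,000 L = 4125 g.
Product at 14.3% available Cl: 4125 / 0.143 = 28,850 g.
Volume: 28,850 g ÷ 1.11 g/mL = 25,990 mL.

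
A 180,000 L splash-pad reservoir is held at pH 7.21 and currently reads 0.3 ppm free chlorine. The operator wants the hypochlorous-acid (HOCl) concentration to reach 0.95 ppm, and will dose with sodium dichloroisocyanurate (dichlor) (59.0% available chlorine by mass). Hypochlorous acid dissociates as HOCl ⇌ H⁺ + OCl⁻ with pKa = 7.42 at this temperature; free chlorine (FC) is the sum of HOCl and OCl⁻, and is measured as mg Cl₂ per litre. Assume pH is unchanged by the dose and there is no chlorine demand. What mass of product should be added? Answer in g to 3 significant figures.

[OCl⁻]/[HOCl] = 10^(pH − pKa) = 10^(7.21 − 7.42) = 0.6166; fraction as HOCl = 1/(1 + 0.6166) = 0.6186.
Free chlorine required for 0.95 ppm HOCl: 0.95 / 0.6186 = 1.536 ppm.
FC to add: 1.536 − 0.3 = 1.236 mg/L as Cl₂.
Cl₂ equivalent: 1.236 mg/L × 180,000 L = 222.4 g.
Product at 59.0% available Cl: 222.4 / 0.59 = 377 g.

377 g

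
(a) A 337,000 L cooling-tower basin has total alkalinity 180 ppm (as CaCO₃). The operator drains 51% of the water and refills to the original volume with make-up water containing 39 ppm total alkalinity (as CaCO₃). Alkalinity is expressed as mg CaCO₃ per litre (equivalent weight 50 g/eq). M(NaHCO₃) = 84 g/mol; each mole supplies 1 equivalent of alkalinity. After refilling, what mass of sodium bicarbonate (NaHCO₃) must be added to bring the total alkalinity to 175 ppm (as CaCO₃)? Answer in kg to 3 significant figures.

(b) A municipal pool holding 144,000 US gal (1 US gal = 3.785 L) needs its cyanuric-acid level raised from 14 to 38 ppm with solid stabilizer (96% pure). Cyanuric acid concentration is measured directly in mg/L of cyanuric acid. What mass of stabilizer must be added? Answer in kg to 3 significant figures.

(a) 37.9 kg; (b) 13.6 kg

(a) After draining 51% and refilling: 180 × 0.49 + 39 × 0.51 = 108.09 ppm.
(a) Deficit to target: 175 − 108.09 = 66.91 mg/L.
(a) As CaCO₃: 66.91 mg/L × 337,000 L = 22,550 g; ÷ 50 g/eq ÷ 1 = 451 mol NaHCO₃.
(a) Mass: 451 × 84 = 37,880 g.

(b) Volume: 144,000 US gal × 3.785 L/gal = 545,040 L.
(b) CYA to add: (38 − 14) = 24 mg/L × 545,040 L = 13,080 g cyanuric acid.
(b) At 96% purity: 13,080 / 0.96 = 13,630 g product.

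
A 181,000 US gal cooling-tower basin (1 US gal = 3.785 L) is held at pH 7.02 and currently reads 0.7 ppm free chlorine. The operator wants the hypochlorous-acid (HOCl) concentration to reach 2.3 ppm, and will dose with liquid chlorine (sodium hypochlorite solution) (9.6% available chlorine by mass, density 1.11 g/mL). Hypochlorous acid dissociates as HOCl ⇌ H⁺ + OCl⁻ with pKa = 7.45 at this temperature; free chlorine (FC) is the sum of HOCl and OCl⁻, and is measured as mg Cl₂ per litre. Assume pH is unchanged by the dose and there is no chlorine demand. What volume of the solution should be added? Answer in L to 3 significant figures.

15.8 L

Volume: 181,000 US gal × 3.785 L/gal = 685,085 L.
[OCl⁻]/[HOCl] = 10^(pH − pKa) = 10^(7.02 − 7.45) = 0.3715; fraction as HOCl = 1/(1 + 0.3715) = 0.7291.
Free chlorine required for 2.3 ppm HOCl: 2.3 / 0.7291 = 3.155 ppm.
FC to add: 3.155 − 0.7 = 2.455 mg/L as Cl₂.
Cl₂ equivalent: 2.455 mg/L × 685,085 L = 1682 g.
Product at 9.6% available Cl: 1682 / 0.096 = 17,520 g.
Volume: 17,520 g ÷ 1.11 g/mL = 15,780 mL.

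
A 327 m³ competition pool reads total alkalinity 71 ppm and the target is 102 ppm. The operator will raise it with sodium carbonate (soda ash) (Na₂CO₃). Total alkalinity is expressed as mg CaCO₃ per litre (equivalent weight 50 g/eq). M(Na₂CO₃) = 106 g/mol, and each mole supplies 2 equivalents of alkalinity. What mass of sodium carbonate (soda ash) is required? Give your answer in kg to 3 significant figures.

10.7 kg

Volume: 327 m³ = 327,000 L.
Alkalinity to add: (102 − 71) = 31 mg/L as CaCO₃ × 327,000 L = 10,140 g as CaCO₃.
Equivalents: 10,140 g ÷ 50 g/eq = 202.7 eq.
Each mole of Na₂CO₃ supplies 2 eq, so 202.7 / 2 = 101.4 mol.
Mass: 101.4 mol × 106 g/mol = 10,750 g.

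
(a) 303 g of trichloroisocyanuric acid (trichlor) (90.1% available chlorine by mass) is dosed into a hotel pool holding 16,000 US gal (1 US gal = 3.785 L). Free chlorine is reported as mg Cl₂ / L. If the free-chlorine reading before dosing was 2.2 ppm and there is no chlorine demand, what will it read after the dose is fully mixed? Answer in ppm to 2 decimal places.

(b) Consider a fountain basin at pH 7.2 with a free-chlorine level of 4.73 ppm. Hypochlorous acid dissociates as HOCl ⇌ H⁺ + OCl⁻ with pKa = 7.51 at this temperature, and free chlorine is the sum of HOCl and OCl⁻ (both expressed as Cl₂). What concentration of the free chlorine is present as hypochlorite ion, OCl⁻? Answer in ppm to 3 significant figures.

(a) Volume: 16,000 US gal × 3.785 L/gal = 60,560 L.
(a) Available chlorine delivered: 303 g × 0.901 = 273 g as Cl₂.
(a) Concentration rise: 273 g / 60,560 L = 4.508 mg/L = 4.51 ppm.
(a) Final FC: 2.2 + 4.51 = 6.71 ppm.

(b) [OCl⁻]/[HOCl] = 10^(pH − pKa) = 10^(7.2 − 7.51) = 10^-0.31 = 0.4898.
(b) Fraction as HOCl = 1 / (1 + 0.4898) = 0.6712.
(b) OCl⁻ = (1 − 0.6712) × 4.73 ppm = 1.555 ppm.

(a) 6.71 ppm; (b) 1.56 ppm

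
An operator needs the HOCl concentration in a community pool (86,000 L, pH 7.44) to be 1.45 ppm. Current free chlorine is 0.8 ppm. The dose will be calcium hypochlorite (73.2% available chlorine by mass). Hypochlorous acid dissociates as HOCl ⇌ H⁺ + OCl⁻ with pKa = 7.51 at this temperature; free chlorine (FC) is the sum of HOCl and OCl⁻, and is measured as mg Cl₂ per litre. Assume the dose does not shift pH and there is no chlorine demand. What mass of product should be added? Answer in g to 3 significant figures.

[OCl⁻]/[HOCl] = 10^(pH − pKa) = 10^(7.44 − 7.51) = 0.8511; fraction as HOCl = 1/(1 + 0.8511) = 0.5402.
Free chlorine required for 1.45 ppm HOCl: 1.45 / 0.5402 = 2.684 ppm.
FC to add: 2.684 − 0.8 = 1.884 mg/L as Cl₂.
Cl₂ equivalent: 1.884 mg/L × 86,000 L = 162 g.
Product at 73.2% available Cl: 162 / 0.732 = 221.4 g.

221 g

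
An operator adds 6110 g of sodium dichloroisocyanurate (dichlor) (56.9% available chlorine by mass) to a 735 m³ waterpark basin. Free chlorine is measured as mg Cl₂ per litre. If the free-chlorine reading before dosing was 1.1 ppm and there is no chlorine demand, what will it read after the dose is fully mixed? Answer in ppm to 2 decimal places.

Volume: 735 m³ = 735,000 L.
Available chlorine delivered: 6110 g × 0.569 = 3477 g as Cl₂.
Concentration rise: 3477 g / 735,000 L = 4.73 mg/L = 4.73 ppm.
Final FC: 1.1 + 4.73 = 5.83 ppm.

5.83 ppm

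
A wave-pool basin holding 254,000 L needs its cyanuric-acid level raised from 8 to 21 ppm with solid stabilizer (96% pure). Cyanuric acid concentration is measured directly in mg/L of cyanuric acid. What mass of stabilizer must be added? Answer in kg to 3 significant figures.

3.44 kg

CYA to add: (21 − 8) = 13 mg/L × 254,000 L = 3302 g cyanuric acid.
At 96% purity: 3302 / 0.96 = 3440 g product.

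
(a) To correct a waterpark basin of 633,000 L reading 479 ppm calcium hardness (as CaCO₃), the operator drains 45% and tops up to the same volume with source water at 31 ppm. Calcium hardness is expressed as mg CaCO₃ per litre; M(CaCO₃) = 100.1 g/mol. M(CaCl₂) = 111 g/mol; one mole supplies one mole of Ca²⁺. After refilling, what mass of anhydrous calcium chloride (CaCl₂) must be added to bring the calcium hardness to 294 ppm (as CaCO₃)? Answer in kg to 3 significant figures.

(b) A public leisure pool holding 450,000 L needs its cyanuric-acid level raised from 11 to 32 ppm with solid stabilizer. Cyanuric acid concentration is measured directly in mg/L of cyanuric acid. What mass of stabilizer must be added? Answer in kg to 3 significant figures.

(a) After draining 45% and refilling: 479 × 0.55 + 31 × 0.45 = 277.4 ppm.
(a) Deficit to target: 294 − 277.4 = 16.6 mg/L.
(a) As CaCO₃: 16.6 mg/L × 633,000 L = 10,510 g; ÷ 100.1 = 105 mol Ca²⁺.
(a) Mass: 105 × 111 = 11,650 g.

(b) CYA to add: (32 − 11) = 21 mg/L × 450,000 L = 9450 g cyanuric acid.

(a) 11.7 kg; (b) 9.45 kg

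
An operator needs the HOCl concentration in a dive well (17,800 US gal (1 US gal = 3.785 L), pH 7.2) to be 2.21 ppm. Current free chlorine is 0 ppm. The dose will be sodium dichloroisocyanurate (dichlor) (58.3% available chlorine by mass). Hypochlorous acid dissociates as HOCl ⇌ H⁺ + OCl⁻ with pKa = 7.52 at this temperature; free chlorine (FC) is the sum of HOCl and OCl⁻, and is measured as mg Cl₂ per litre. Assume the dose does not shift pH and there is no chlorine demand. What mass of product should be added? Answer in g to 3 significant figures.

Volume: 17,800 US gal × 3.785 L/gal = 67,373 L.
[OCl⁻]/[HOCl] = 10^(pH − pKa) = 10^(7.2 − 7.52) = 0.4786; fraction as HOCl = 1/(1 + 0.4786) = 0.6763.
Free chlorine required for 2.21 ppm HOCl: 2.21 / 0.6763 = 3.268 ppm.
FC to add: 3.268 − 0 = 3.268 mg/L as Cl₂.
Cl₂ equivalent: 3.268 mg/L × 67,373 L = 220.2 g.
Product at 58.3% available Cl: 220.2 / 0.583 = 377.6 g.

378 g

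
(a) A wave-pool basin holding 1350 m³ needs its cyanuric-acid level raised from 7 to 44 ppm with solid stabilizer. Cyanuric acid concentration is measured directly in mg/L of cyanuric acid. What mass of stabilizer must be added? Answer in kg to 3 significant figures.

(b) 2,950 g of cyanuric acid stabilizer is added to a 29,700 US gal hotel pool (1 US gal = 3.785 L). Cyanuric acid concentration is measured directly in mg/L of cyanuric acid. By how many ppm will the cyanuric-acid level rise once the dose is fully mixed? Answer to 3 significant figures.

(a) 50.0 kg; (b) 26.2 ppm

(a) Volume: 1350 m³ = 1,350,000 L.
(a) CYA to add: (44 − 7) = 37 mg/L × 1,350,000 L = 49,950 g cyanuric acid.

(b) Volume: 29,700 US gal × 3.785 L/gal = 112,414 L.
(b) Rise: 2,950 g / 112,414 L × 1000 = 26.24 mg/L.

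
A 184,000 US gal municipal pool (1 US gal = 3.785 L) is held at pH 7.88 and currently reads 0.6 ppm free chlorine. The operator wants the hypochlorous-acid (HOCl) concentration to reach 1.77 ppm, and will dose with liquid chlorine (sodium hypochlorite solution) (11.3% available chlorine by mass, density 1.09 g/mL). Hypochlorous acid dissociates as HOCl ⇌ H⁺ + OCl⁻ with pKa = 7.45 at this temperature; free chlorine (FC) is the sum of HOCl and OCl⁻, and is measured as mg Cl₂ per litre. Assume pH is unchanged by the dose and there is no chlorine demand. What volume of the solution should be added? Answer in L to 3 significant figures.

Volume: 184,000 US gal × 3.785 L/gal = 696,440 L.
[OCl⁻]/[HOCl] = 10^(pH − pKa) = 10^(7.88 − 7.45) = 2.692; fraction as HOCl = 1/(1 + 2.692) = 0.2709.
Free chlorine required for 1.77 ppm HOCl: 1.77 / 0.2709 = 6.534 ppm.
FC to add: 6.534 − 0.6 = 5.934 mg/L as Cl₂.
Cl₂ equivalent: 5.934 mg/L × 696,440 L = 4133 g.
Product at 11.3% available Cl: 4133 / 0.113 = 36,570 g.
Volume: 36,570 g ÷ 1.09 g/mL = 33,550 mL.

33.6 L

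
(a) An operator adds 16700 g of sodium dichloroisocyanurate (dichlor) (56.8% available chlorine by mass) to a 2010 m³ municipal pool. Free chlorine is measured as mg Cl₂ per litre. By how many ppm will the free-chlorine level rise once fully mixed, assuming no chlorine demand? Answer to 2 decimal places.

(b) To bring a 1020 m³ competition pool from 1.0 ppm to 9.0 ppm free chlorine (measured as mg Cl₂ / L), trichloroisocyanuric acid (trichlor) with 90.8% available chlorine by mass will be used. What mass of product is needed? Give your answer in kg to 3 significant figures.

(a) 4.72 ppm; (b) 8.99 kg

(a) Volume: 2010 m³ = 2,010,000 L.
(a) Available chlorine delivered: 16,700 g × 0.568 = 9486 g as Cl₂.
(a) Concentration rise: 9486 g / 2,010,000 L = 4.719 mg/L = 4.72 ppm.

(b) Volume: 1020 m³ = 1,020,000 L.
(b) Chlorine deficit: 9.0 − 1.0 = 8 ppm = 8 mg/L as Cl₂.
(b) Cl₂ equivalent needed: 8 mg/L × 1,020,000 L = 8,160,000 mg = 8160 g.
(b) Product at 90.8% available chlorine: 8160 / 0.908 = 8987 g.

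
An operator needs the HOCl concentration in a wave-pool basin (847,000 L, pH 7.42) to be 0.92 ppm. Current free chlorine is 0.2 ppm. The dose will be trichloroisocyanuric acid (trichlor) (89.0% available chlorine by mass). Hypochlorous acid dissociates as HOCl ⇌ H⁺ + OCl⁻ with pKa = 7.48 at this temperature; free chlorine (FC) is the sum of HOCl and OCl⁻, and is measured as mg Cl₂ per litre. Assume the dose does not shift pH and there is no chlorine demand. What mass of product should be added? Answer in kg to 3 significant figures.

1.45 kg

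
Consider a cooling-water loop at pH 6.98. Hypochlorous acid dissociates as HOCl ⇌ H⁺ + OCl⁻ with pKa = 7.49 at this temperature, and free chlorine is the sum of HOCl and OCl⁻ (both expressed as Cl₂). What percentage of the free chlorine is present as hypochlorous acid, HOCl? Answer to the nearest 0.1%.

[OCl⁻]/[HOCl] = 10^(pH − pKa) = 10^(6.98 − 7.49) = 10^-0.51 = 0.309.
Fraction as HOCl = 1 / (1 + 0.309) = 0.7639.

76.4%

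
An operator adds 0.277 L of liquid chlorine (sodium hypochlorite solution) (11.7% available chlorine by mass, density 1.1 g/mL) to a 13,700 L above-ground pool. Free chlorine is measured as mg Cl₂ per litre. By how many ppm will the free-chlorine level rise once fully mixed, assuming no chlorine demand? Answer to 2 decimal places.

2.60 ppm

Mass of solution: 0.277 L × 1000 mL/L × 1.1 g/mL = 304.7 g.
Available chlorine delivered: 304.7 g × 0.117 = 35.65 g as Cl₂.
Concentration rise: 35.65 g / 13,700 L = 2.602 mg/L = 2.60 ppm.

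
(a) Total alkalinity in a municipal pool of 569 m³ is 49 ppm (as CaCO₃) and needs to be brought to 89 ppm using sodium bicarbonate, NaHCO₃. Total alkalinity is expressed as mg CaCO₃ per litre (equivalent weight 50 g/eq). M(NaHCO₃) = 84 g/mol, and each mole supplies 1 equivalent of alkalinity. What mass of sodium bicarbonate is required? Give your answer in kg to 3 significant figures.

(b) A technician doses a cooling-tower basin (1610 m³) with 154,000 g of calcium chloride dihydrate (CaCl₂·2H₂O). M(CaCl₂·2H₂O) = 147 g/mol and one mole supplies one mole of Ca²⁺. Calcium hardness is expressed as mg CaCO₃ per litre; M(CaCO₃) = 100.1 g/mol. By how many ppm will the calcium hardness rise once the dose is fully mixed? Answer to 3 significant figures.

(a) Volume: 569 m³ = 569,000 L.
(a) Alkalinity to add: (89 − 49) = 40 mg/L as CaCO₃ × 569,000 L = 22,760 g as CaCO₃.
(a) Equivalents: 22,760 g ÷ 50 g/eq = 455.2 eq.
(a) NaHCO₃ supplies 1 eq per mole → 455.2 mol.
(a) Mass: 455.2 mol × 84 g/mol = 38,240 g.

(b) Volume: 1610 m³ = 1,610,000 L.
(b) Moles of Ca²⁺: 154,000 g ÷ 147 g/mol = 1048 mol.
(b) As CaCO₃: 1048 mol × 100.1 g/mol = 104,900 g.
(b) Rise: 104,900 g / 1,610,000 L × 1000 = 65.13 mg/L.

(a) 38.2 kg; (b) 65.1 ppm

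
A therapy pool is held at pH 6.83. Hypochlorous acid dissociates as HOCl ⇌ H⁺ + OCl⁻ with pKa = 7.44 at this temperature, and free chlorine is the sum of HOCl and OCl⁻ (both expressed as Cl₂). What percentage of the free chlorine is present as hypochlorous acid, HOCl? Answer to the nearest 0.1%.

80.3%

[OCl⁻]/[HOCl] = 10^(pH − pKa) = 10^(6.83 − 7.44) = 10^-0.61 = 0.2455.
Fraction as HOCl = 1 / (1 + 0.2455) = 0.8029.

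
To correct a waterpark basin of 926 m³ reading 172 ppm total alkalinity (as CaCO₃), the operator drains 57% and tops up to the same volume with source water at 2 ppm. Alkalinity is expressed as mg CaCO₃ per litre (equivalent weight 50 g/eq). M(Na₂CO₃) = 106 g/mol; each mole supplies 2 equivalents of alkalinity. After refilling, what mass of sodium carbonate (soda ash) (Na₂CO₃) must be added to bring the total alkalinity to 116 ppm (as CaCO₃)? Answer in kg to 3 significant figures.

40.1 kg

Volume: 926 m³ = 926,000 L.
After draining 57% and refilling: 172 × 0.43 + 2 × 0.57 = 75.1 ppm.
Deficit to target: 116 − 75.1 = 40.9 mg/L.
As CaCO₃: 40.9 mg/L × 926,000 L = 37,870 g; ÷ 50 g/eq ÷ 2 = 378.7 mol Na₂CO₃.
Mass: 378.7 × 106 = 40,150 g.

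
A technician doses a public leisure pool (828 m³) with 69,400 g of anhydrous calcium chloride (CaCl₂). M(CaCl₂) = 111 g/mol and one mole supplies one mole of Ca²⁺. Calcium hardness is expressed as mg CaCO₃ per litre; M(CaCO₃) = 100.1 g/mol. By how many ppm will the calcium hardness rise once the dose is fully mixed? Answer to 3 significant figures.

Volume: 828 m³ = 828,000 L.
Moles of Ca²⁺: 69,400 g ÷ 111 g/mol = 625.2 mol.
As CaCO₃: 625.2 mol × 100.1 g/mol = 62,590 g.
Rise: 62,590 g / 828,000 L × 1000 = 75.59 mg/L.

75.6 ppm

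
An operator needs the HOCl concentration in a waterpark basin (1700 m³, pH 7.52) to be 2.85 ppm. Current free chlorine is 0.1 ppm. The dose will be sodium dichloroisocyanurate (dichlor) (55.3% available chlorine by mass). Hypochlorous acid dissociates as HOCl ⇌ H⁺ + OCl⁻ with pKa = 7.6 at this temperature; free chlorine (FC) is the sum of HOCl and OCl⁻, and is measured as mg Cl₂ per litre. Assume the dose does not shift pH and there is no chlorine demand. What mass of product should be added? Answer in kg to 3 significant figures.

15.7 kg

Volume: 1700 m³ = 1,700,000 L.
[OCl⁻]/[HOCl] = 10^(pH − pKa) = 10^(7.52 − 7.6) = 0.8318; fraction as HOCl = 1/(1 + 0.8318) = 0.5459.
Free chlorine required for 2.85 ppm HOCl: 2.85 / 0.5459 = 5.221 ppm.
FC to add: 5.221 − 0.1 = 5.121 mg/L as Cl₂.
Cl₂ equivalent: 5.121 mg/L × 1,700,000 L = 8705 g.
Product at 55.3% available Cl: 8705 / 0.553 = 15,740 g.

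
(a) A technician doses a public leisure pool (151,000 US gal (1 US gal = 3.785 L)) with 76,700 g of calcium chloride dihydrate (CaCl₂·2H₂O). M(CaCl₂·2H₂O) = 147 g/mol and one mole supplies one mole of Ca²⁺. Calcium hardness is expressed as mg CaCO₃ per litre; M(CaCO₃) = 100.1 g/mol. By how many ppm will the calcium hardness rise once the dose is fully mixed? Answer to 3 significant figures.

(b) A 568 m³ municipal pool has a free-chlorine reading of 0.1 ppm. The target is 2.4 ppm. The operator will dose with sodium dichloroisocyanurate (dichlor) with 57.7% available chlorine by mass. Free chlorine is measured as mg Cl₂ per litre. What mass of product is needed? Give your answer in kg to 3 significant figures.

(a) Volume: 151,000 US gal × 3.785 L/gal = 571,535 L.
(a) Moles of Ca²⁺: 76,700 g ÷ 147 g/mol = 521.8 mol.
(a) As CaCO₃: 521.8 mol × 100.1 g/mol = 52,230 g.
(a) Rise: 52,230 g / 571,535 L × 1000 = 91.38 mg/L.

(b) Volume: 568 m³ = 568,000 L.
(b) Chlorine deficit: 2.4 − 0.1 = 2.3 ppm = 2.3 mg/L as Cl₂.
(b) Cl₂ equivalent needed: 2.3 mg/L × 568,000 L = 1,306,000 mg = 1306 g.
(b) Product at 57.7% available chlorine: 1306 / 0.577 = 2264 g.

(a) 91.4 ppm; (b) 2.26 kg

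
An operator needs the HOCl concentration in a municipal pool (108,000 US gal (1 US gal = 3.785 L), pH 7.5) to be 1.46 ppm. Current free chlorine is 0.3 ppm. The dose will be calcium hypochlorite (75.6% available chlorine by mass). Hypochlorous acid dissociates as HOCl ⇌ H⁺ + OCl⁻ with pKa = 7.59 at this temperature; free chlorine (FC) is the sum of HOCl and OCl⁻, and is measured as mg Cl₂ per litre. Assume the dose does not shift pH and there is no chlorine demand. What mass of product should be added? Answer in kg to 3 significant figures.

Volume: 108,000 US gal × 3.785 L/gal = 408,780 L.
[OCl⁻]/[HOCl] = 10^(pH − pKa) = 10^(7.5 − 7.59) = 0.8128; fraction as HOCl = 1/(1 + 0.8128) = 0.5516.
Free chlorine required for 1.46 ppm HOCl: 1.46 / 0.5516 = 2.647 ppm.
FC to add: 2.647 − 0.3 = 2.347 mg/L as Cl₂.
Cl₂ equivalent: 2.347 mg/L × 408,780 L = 959.3 g.
Product at 75.6% available Cl: 959.3 / 0.756 = 1269 g.

1.27 kg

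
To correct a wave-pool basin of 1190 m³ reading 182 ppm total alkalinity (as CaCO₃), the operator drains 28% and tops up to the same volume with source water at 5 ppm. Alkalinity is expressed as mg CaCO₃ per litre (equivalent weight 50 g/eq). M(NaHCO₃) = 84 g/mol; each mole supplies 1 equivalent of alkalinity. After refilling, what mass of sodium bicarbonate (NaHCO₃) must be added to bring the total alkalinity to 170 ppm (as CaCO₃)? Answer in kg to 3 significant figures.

75.1 kg

Volume: 1190 m³ = 1,190,000 L.
After draining 28% and refilling: 182 × 0.72 + 5 × 0.28 = 132.44 ppm.
Deficit to target: 170 − 132.44 = 37.56 mg/L.
As CaCO₃: 37.56 mg/L × 1,190,000 L = 44,700 g; ÷ 50 g/eq ÷ 1 = 893.9 mol NaHCO₃.
Mass: 893.9 × 84 = 75,090 g.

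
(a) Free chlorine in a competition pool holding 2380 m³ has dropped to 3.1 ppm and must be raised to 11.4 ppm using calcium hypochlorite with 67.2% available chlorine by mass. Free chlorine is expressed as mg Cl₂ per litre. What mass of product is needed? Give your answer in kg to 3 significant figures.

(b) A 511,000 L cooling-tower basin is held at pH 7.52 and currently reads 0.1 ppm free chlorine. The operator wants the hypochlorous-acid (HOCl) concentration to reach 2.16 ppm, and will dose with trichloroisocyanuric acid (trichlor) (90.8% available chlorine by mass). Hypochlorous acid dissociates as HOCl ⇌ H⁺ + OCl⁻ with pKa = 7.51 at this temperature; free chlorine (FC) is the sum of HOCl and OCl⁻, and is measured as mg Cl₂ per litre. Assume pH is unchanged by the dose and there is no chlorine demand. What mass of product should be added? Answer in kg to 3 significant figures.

(a) Volume: 2380 m³ = 2,380,000 L.
(a) Chlorine deficit: 11.4 − 3.1 = 8.3 ppm = 8.3 mg/L as Cl₂.
(a) Cl₂ equivalent needed: 8.3 mg/L × 2,380,000 L = 19,750,000 mg = 19,750 g.
(a) Product at 67.2% available chlorine: 19,750 / 0.672 = 29,400 g.

(b) [OCl⁻]/[HOCl] = 10^(pH − pKa) = 10^(7.52 − 7.51) = 1.023; fraction as HOCl = 1/(1 + 1.023) = 0.4942.
(b) Free chlorine required for 2.16 ppm HOCl: 2.16 / 0.4942 = 4.37 ppm.
(b) FC to add: 4.37 − 0.1 = 4.27 mg/L as Cl₂.
(b) Cl₂ equivalent: 4.27 mg/L × 511,000 L = 2182 g.
(b) Product at 90.8% available Cl: 2182 / 0.908 = 2403 g.

(a) 29.4 kg; (b) 2.40 kg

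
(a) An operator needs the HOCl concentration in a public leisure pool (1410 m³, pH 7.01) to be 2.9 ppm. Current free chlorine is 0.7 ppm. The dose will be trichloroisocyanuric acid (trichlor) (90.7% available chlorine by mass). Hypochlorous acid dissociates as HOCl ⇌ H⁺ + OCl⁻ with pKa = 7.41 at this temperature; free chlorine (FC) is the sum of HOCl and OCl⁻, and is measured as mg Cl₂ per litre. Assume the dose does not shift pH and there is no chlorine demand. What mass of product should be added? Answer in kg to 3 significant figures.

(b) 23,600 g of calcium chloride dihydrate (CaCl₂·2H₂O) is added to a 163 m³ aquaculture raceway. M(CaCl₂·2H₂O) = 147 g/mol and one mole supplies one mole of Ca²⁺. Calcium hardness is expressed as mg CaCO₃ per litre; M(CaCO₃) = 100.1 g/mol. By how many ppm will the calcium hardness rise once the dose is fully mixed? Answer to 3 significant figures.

(a) Volume: 1410 m³ = 1,410,000 L.
(a) [OCl⁻]/[HOCl] = 10^(pH − pKa) = 10^(7.01 − 7.41) = 0.3981; fraction as HOCl = 1/(1 + 0.3981) = 0.7153.
(a) Free chlorine required for 2.9 ppm HOCl: 2.9 / 0.7153 = 4.055 ppm.
(a) FC to add: 4.055 − 0.7 = 3.355 mg/L as Cl₂.
(a) Cl₂ equivalent: 3.355 mg/L × 1,410,000 L = 4730 g.
(a) Product at 90.7% available Cl: 4730 / 0.907 = 5215 g.

(b) Volume: 163 m³ = 163,000 L.
(b) Moles of Ca²⁺: 23,600 g ÷ 147 g/mol = 160.5 mol.
(b) As CaCO₃: 160.5 mol × 100.1 g/mol = 16,070 g.
(b) Rise: 16,070 g / 163,000 L × 1000 = 98.59 mg/L.

(a) 5.21 kg; (b) 98.6 ppm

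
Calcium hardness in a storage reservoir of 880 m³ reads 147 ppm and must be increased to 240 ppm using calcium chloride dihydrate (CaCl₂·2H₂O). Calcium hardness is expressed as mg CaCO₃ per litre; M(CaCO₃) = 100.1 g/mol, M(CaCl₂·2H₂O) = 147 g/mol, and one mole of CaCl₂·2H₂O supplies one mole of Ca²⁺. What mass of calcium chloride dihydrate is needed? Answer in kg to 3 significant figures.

120 kg

Volume: 880 m³ = 880,000 L.
Hardness to add: (240 − 147) = 93 mg/L as CaCO₃ × 880,000 L = 81,840 g as CaCO₃.
Moles of Ca²⁺ (1 mol Ca²⁺ ≡ 1 mol CaCO₃): 81,840 / 100.1 g/mol = 817.6 mol.
Mass of CaCl₂·2H₂O: 817.6 × 147 = 120,200 g.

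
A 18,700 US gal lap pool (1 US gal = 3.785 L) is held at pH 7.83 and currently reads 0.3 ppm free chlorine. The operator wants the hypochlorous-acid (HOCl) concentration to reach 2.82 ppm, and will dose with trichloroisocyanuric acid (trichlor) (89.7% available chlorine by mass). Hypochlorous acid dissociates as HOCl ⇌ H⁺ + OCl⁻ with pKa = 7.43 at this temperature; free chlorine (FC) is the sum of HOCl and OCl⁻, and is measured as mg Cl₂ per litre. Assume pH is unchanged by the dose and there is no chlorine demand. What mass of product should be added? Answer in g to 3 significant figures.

758 g

Volume: 18,700 US gal × 3.785 L/gal = 70,780 L.
[OCl⁻]/[HOCl] = 10^(pH − pKa) = 10^(7.83 − 7.43) = 2.512; fraction as HOCl = 1/(1 + 2.512) = 0.2847.
Free chlorine required for 2.82 ppm HOCl: 2.82 / 0.2847 = 9.904 ppm.
FC to add: 9.904 − 0.3 = 9.604 mg/L as Cl₂.
Cl₂ equivalent: 9.604 mg/L × 70,780 L = 679.7 g.
Product at 89.7% available Cl: 679.7 / 0.897 = 757.8 g.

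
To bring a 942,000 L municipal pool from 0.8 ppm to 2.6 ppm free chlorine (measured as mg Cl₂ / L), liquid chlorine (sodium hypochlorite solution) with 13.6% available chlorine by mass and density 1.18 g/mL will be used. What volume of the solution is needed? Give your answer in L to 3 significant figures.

10.6 L

Chlorine deficit: 2.6 − 0.8 = 1.8 ppm = 1.8 mg/L as Cl₂.
Cl₂ equivalent needed: 1.8 mg/L × 942,000 L = 1,696,000 mg = 1696 g.
Product at 13.6% available chlorine: 1696 / 0.136 = 12,470 g.
Volume at density 1.18 g/mL: 12,470 g ÷ 1.18 g/mL = 10,570 mL.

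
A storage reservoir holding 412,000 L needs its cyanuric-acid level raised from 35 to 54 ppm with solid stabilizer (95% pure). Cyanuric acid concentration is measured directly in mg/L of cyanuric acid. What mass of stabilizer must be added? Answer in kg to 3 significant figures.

CYA to add: (54 − 35) = 19 mg/L × 412,000 L = 7828 g cyanuric acid.
At 95% purity: 7828 / 0.95 = 8240 g product.

8.24 kg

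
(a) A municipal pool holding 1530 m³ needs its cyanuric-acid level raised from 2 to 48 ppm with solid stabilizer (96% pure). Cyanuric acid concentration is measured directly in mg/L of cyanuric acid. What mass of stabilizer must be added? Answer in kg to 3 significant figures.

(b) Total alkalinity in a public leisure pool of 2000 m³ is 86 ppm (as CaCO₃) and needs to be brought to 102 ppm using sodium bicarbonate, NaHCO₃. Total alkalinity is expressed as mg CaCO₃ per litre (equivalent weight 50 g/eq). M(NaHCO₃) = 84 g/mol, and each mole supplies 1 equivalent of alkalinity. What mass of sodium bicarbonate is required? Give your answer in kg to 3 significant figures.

(a) 73.3 kg; (b) 53.8 kg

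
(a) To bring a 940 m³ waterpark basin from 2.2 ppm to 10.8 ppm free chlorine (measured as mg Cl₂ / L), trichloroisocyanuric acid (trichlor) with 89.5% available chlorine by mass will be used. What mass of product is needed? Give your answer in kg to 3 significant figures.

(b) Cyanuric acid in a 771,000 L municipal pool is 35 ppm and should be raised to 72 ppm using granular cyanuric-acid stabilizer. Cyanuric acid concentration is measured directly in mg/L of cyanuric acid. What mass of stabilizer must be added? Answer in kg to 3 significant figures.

(a) 9.03 kg; (b) 28.5 kg

(a) Volume: 940 m³ = 940,000 L.
(a) Chlorine deficit: 10.8 − 2.2 = 8.6 ppm = 8.6 mg/L as Cl₂.
(a) Cl₂ equivalent needed: 8.6 mg/L × 940,000 L = 8,084,000 mg = 8084 g.
(a) Product at 89.5% available chlorine: 8084 / 0.895 = 9032 g.

(b) CYA to add: (72 − 35) = 37 mg/L × 771,000 L = 28,530 g cyanuric acid.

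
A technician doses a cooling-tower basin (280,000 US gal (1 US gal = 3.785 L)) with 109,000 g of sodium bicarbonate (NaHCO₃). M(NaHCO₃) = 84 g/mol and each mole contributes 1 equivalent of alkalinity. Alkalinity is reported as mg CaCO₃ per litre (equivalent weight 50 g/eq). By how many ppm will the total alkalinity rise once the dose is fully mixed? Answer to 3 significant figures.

Volume: 280,000 US gal × 3.785 L/gal = 1,059,800 L.
Moles of NaHCO₃: 109,000 g ÷ 84 g/mol = 1298 mol → 1298 eq of alkalinity.
As CaCO₃: 1298 eq × 50 g/eq = 64,880 g.
Rise: 64,880 g / 1,059,800 L × 1000 = 61.22 mg/L.

61.2 ppm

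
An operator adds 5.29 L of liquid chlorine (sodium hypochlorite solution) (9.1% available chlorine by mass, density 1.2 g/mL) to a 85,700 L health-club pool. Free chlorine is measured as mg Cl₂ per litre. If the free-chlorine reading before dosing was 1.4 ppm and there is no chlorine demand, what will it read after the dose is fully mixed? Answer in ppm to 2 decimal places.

Mass of solution: 5.29 L × 1000 mL/L × 1.2 g/mL = 6348 g.
Available chlorine delivered: 6348 g × 0.091 = 577.7 g as Cl₂.
Concentration rise: 577.7 g / 85,700 L = 6.741 mg/L = 6.74 ppm.
Final FC: 1.4 + 6.74 = 8.14 ppm.

8.14 ppm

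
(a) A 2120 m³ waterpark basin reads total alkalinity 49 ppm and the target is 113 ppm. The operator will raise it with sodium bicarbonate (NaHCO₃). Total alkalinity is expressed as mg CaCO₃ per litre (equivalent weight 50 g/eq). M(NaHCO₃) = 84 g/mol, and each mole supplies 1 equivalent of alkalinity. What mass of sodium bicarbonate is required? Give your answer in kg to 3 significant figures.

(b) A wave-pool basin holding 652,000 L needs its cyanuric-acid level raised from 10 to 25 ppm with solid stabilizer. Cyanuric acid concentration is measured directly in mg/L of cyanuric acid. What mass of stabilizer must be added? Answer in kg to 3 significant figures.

(a) 228 kg; (b) 9.78 kg

(a) Volume: 2120 m³ = 2,120,000 L.
(a) Alkalinity to add: (113 − 49) = 64 mg/L as CaCO₃ × 2,120,000 L = 135,700 g as CaCO₃.
(a) Equivalents: 135,700 g ÷ 50 g/eq = 2714 eq.
(a) NaHCO₃ supplies 1 eq per mole → 2714 mol.
(a) Mass: 2714 mol × 84 g/mol = 227,900 g.

(b) CYA to add: (25 − 10) = 15 mg/L × 652,000 L = 9780 g cyanuric acid.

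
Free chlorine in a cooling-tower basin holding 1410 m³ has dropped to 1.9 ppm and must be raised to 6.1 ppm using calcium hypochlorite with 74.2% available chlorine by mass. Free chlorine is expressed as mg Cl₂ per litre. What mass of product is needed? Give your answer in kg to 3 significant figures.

Volume: 1410 m³ = 1,410,000 L.
Chlorine deficit: 6.1 − 1.9 = 4.2 ppm = 4.2 mg/L as Cl₂.
Cl₂ equivalent needed: 4.2 mg/L × 1,410,000 L = 5,922,000 mg = 5922 g.
Product at 74.2% available chlorine: 5922 / 0.742 = 7981 g.

7.98 kg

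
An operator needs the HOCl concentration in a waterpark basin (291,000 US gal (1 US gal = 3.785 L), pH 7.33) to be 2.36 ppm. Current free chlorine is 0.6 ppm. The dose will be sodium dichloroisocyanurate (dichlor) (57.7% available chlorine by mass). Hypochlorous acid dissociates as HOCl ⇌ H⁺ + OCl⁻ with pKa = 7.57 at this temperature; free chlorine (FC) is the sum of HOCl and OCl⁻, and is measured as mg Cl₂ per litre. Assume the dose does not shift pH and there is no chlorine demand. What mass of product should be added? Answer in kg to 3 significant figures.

5.95 kg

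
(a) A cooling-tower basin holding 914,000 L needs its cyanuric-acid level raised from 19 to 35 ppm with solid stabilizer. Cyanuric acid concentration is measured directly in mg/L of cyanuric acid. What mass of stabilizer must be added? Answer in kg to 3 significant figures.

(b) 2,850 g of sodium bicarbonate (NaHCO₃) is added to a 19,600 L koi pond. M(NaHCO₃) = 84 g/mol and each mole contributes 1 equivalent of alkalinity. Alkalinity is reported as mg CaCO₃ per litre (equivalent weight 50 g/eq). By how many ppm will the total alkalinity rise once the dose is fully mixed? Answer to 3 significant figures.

(a) 14.6 kg; (b) 86.6 ppm

(a) CYA to add: (35 − 19) = 16 mg/L × 914,000 L = 14,620 g cyanuric acid.

(b) Moles of NaHCO₃: 2,850 g ÷ 84 g/mol = 33.93 mol → 33.93 eq of alkalinity.
(b) As CaCO₃: 33.93 eq × 50 g/eq = 1696 g.
(b) Rise: 1696 g / 19,600 L × 1000 = 86.55 mg/L.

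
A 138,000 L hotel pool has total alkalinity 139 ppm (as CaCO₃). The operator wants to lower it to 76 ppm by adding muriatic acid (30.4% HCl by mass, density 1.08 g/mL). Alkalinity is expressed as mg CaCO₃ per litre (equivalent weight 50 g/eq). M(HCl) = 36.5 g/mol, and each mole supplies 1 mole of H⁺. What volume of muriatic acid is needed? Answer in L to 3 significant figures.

19.3 L

Alkalinity to neutralize: (139 − 76) = 63 mg/L as CaCO₃ × 138,000 L = 8694 g as CaCO₃.
Equivalents of H⁺ required: 8694 ÷ 50 g/eq = 173.9 eq = 173.9 mol HCl.
Mass of HCl: 173.9 × 36.5 = 6347 g.
Mass of 30.4% solution: 6347 / 0.304 = 20,880 g.
Volume: 20,880 g ÷ 1.08 g/mL = 19,330 mL.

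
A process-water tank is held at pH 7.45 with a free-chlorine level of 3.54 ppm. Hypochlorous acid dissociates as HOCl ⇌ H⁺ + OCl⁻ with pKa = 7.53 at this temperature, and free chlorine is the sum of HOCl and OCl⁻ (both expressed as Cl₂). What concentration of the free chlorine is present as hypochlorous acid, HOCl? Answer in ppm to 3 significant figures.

1.93 ppm

[OCl⁻]/[HOCl] = 10^(pH − pKa) = 10^(7.45 − 7.53) = 10^-0.08 = 0.8318.
Fraction as HOCl = 1 / (1 + 0.8318) = 0.5459.
HOCl = 0.5459 × 3.54 ppm = 1.933 ppm.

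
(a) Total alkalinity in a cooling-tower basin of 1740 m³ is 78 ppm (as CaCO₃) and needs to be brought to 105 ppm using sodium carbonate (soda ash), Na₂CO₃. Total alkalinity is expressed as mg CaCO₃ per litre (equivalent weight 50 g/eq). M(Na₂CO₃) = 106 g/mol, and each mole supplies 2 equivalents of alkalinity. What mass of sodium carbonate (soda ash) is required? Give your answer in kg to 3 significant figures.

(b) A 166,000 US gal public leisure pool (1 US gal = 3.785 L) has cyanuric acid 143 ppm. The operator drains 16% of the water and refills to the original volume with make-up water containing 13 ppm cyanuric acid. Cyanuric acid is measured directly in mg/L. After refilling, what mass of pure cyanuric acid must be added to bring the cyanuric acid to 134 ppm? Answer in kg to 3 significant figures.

(a) Volume: 1740 m³ = 1,740,000 L.
(a) Alkalinity to add: (105 − 78) = 27 mg/L as CaCO₃ × 1,740,000 L = 46,980 g as CaCO₃.
(a) Equivalents: 46,980 g ÷ 50 g/eq = 939.6 eq.
(a) Each mole of Na₂CO₃ supplies 2 eq, so 939.6 / 2 = 469.8 mol.
(a) Mass: 469.8 mol × 106 g/mol = 49,800 g.

(b) Volume: 166,000 US gal × 3.785 L/gal = 628,310 L.
(b) After draining 16% and refilling: 143 × 0.84 + 13 × 0.16 = 122.2 ppm.
(b) Deficit to target: 134 − 122.2 = 11.8 mg/L.
(b) Mass: 11.8 mg/L × 628,310 L = 7414 g cyanuric acid.

(a) 49.8 kg; (b) 7.41 kg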